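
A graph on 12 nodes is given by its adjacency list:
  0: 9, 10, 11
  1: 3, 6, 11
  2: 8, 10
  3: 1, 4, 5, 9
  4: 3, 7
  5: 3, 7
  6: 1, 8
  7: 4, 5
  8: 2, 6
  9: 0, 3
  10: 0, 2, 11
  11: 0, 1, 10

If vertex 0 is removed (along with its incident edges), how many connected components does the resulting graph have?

With 0 gone, the remaining components are: {1, 2, 3, 4, 5, 6, 7, 8, 9, 10, 11}.
That is 1 component.

1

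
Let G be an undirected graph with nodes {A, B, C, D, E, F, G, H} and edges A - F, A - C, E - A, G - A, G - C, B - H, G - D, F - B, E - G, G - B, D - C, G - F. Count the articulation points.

Removing B increases the component count from 1 to 2, so B is a cut vertex.
By contrast removing H leaves 1 component; it is not a cut vertex. No other vertex is a cut vertex either.

1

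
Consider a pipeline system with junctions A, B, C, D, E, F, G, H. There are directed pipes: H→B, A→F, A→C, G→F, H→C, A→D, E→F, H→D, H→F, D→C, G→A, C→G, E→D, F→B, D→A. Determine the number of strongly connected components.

5

{A, C, D, G} are all mutually reachable — one SCC of size 4.
{H} is an SCC by itself.
{F} is an SCC by itself.
{B} is an SCC by itself.
{E} is an SCC by itself.
That gives 5 strongly connected components.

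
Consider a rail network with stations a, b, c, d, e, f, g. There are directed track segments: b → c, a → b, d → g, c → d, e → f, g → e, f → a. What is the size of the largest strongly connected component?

7

{a, b, c, d, e, f, g} are all mutually reachable — one SCC of size 7.
The largest has 7 vertices.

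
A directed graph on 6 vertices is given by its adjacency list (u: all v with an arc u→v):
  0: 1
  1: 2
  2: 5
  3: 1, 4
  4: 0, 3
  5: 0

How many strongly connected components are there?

{0, 1, 2, 5} are all mutually reachable — one SCC of size 4.
{3, 4} are all mutually reachable — one SCC of size 2.
That gives 2 strongly connected components.

2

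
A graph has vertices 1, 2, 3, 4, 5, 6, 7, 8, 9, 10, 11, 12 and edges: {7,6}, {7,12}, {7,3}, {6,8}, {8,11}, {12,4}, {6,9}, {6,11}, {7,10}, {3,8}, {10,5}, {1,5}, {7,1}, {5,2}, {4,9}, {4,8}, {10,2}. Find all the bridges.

none

The edges on the cycle 7-12-4-9-6-7 are not bridges since each lies on that cycle.
Every edge lies on some cycle, so there are no bridges.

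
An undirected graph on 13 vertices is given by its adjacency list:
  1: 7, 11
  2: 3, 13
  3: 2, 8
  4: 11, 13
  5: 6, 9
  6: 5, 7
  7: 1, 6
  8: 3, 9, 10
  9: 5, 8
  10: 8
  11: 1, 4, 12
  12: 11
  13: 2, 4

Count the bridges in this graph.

2

The edges on the cycle 11-1-7-6-5-9-8-3-2-13-4-11 are not bridges since each lies on that cycle.
But removing 11-12 disconnects 11 from 12; removing 10-8 disconnects 10 from 8 — these are bridges.
That makes 2 bridges.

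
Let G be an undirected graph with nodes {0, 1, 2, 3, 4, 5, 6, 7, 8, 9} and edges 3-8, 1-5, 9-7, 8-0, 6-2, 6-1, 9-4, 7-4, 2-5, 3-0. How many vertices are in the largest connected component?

Starting from 0 we can reach 0, 3, 8. That is one component of size 3.
Starting from 4 we can reach 4, 7, 9. That is one component of size 3.
Starting from 1 we can reach 1, 2, 5, 6. That is one component of size 4.
The largest has 4 vertices.

4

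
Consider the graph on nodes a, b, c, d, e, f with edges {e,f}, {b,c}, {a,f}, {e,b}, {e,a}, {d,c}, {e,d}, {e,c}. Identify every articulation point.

e

Removing e increases the component count from 1 to 2, so e is a cut vertex.
By contrast removing a leaves 1 component; it is not a cut vertex. No other vertex is a cut vertex either.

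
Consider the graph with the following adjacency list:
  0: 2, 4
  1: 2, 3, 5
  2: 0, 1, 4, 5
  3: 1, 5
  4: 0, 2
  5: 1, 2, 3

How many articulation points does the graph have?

Removing 2 increases the component count from 1 to 2, so 2 is a cut vertex.
By contrast removing 5 leaves 1 component; it is not a cut vertex. No other vertex is a cut vertex either.

1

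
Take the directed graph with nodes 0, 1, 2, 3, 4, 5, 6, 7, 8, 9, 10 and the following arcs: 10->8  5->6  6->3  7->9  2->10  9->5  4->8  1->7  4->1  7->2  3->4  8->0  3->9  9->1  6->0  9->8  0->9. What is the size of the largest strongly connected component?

{0, 1, 2, 3, 4, 5, 6, 7, 8, 9, 10} are all mutually reachable — one SCC of size 11.
The largest has 11 vertices.

11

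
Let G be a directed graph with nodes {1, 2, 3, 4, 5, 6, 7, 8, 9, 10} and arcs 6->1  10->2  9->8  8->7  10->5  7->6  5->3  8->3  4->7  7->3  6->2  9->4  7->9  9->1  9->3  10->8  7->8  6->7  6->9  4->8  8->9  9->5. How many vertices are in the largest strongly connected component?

5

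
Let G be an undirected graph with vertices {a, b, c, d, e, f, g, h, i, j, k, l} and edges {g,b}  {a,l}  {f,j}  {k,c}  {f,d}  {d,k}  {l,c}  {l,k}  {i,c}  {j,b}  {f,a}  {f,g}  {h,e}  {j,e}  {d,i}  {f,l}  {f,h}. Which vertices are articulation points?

f

Removing f increases the component count from 1 to 2, so f is a cut vertex.
By contrast removing a leaves 1 component; it is not a cut vertex. No other vertex is a cut vertex either.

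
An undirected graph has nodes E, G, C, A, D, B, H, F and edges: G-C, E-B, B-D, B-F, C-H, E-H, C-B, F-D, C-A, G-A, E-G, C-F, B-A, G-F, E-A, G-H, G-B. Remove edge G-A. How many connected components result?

1

G and A are still connected via G-E-A, so the component count stays at 1.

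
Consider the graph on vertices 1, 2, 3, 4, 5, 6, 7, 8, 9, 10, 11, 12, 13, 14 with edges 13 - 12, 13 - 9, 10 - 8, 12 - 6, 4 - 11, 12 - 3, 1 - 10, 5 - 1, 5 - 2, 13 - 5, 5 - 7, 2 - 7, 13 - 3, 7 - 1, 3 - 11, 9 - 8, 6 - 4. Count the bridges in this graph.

0

The edges on the cycle 13-12-6-4-11-3-13 are not bridges since each lies on that cycle.
Every edge lies on some cycle, so there are no bridges.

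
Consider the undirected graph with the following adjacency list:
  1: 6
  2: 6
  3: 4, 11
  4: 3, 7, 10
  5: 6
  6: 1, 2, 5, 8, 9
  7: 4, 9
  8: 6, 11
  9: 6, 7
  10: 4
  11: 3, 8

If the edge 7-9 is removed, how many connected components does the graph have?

7 and 9 are still connected via 7-4-3-11-8-6-9, so the component count stays at 1.

1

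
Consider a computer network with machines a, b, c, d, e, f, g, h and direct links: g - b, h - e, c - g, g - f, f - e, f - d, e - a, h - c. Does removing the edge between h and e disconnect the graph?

No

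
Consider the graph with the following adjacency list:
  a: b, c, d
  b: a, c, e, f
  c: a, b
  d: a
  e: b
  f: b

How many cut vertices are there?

Removing a increases the component count from 1 to 2, so a is a cut vertex.
Removing b increases the component count from 1 to 3, so b is a cut vertex.
By contrast removing d leaves 1 component; it is not a cut vertex. No other vertex is a cut vertex either.

2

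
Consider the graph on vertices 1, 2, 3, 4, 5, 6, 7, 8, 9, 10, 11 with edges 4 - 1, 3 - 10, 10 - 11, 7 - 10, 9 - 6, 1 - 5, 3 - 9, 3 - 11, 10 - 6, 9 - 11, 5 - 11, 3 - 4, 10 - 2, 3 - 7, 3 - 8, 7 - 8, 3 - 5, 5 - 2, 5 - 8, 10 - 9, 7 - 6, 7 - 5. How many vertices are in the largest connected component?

Starting from 1 we can reach 1, 2, 3, 4, 5, 6, 7, 8, 9, 10, 11. That is one component of size 11.
The largest has 11 vertices.

11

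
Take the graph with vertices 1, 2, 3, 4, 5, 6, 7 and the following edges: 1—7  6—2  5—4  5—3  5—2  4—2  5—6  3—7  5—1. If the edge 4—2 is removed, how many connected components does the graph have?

1

4 and 2 are still connected via 4-5-2, so the component count stays at 1.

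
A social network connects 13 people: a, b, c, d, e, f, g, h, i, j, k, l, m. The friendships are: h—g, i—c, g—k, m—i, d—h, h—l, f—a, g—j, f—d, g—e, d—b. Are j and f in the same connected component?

From j we can reach a, b, d, e, f, g, h, j, k, l, which includes f.

Yes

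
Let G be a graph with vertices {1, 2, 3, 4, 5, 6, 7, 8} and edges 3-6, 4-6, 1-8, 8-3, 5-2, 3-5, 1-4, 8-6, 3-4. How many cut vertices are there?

2

Removing 3 increases the component count from 2 to 3, so 3 is a cut vertex.
Removing 5 increases the component count from 2 to 3, so 5 is a cut vertex.
By contrast removing 1 leaves 2 components; it is not a cut vertex. No other vertex is a cut vertex either.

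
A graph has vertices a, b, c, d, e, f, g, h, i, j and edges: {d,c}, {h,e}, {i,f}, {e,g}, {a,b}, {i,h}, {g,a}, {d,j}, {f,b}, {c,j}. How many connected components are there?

Starting from c we can reach c, d, j. That is one component of size 3.
Starting from a we can reach a, b, e, f, g, h, i. That is one component of size 7.
Total: 2 components.

2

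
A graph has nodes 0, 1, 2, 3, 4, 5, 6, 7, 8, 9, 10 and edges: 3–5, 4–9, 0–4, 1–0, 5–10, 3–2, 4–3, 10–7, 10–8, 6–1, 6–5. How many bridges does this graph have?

5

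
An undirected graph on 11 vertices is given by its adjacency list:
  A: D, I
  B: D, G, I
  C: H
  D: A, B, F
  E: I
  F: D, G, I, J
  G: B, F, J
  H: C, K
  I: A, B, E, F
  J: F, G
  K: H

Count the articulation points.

2

Removing H increases the component count from 2 to 3, so H is a cut vertex.
Removing I increases the component count from 2 to 3, so I is a cut vertex.
By contrast removing A leaves 2 components; it is not a cut vertex. No other vertex is a cut vertex either.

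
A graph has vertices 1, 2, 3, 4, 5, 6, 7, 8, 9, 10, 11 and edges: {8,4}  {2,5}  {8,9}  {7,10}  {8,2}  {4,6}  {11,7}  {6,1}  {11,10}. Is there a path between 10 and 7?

Yes

From 10 we can reach 7, 10, 11, which includes 7.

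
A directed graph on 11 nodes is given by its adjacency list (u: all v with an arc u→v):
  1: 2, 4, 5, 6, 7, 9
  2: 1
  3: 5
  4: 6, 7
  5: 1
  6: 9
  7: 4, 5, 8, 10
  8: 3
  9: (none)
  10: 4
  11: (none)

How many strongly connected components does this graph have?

4

{1, 2, 3, 4, 5, 7, 8, 10} are all mutually reachable — one SCC of size 8.
{11} is an SCC by itself.
{6} is an SCC by itself.
{9} is an SCC by itself.
That gives 4 strongly connected components.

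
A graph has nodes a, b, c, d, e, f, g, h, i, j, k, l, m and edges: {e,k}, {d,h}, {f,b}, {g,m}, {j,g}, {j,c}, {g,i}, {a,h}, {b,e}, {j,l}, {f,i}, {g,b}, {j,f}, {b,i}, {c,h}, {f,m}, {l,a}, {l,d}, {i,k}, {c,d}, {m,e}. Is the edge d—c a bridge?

No

After removing d—c, the path d-h-c still connects them, so the edge is not a bridge.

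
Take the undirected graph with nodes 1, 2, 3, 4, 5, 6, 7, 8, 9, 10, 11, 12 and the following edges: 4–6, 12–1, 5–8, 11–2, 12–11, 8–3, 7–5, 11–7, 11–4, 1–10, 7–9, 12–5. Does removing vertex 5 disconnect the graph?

Deleting 5 raises the number of components from 1 to 2, so 5 is a cut vertex.

Yes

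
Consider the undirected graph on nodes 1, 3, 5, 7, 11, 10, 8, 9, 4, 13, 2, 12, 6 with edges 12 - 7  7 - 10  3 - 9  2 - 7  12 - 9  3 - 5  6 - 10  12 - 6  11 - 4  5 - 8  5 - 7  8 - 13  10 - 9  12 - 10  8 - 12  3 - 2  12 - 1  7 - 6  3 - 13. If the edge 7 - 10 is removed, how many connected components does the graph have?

2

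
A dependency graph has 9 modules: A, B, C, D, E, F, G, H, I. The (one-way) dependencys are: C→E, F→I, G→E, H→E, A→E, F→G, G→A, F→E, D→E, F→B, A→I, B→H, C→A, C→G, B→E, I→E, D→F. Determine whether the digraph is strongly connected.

No

There is no directed path from F to D, so the graph is not strongly connected.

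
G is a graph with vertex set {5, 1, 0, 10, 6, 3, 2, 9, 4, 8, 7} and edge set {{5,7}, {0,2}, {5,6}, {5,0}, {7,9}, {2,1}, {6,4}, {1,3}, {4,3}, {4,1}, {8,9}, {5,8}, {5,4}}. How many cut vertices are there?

Removing 5 increases the component count from 2 to 3, so 5 is a cut vertex.
By contrast removing 2 leaves 2 components; it is not a cut vertex. No other vertex is a cut vertex either.

1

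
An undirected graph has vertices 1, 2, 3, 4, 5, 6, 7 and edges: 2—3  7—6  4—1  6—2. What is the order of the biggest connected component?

4

5 is isolated — a component by itself.
Starting from 1 we can reach 1, 4. That is one component of size 2.
Starting from 2 we can reach 2, 3, 6, 7. That is one component of size 4.
The largest has 4 vertices.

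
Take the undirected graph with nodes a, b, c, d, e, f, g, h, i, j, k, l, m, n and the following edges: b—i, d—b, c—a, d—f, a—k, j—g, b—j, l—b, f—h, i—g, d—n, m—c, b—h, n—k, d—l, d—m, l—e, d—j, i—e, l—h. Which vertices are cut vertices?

Removing d increases the component count from 1 to 2, so d is a cut vertex.
By contrast removing g leaves 1 component; it is not a cut vertex. No other vertex is a cut vertex either.

d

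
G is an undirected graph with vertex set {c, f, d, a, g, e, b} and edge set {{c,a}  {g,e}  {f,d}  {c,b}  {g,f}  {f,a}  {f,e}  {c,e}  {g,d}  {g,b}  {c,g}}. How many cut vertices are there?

Removing g, for instance, still leaves 1 component. No single vertex removal increases the component count — the graph has no articulation points.

0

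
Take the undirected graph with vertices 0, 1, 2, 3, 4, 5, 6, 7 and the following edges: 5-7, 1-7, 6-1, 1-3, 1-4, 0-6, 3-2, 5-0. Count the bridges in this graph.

3

The edges on the cycle 5-0-6-1-7-5 are not bridges since each lies on that cycle.
But removing 3-2 disconnects 3 from 2; removing 1-3 disconnects 1 from 3; removing 1-4 disconnects 1 from 4 — these are bridges.
That makes 3 bridges.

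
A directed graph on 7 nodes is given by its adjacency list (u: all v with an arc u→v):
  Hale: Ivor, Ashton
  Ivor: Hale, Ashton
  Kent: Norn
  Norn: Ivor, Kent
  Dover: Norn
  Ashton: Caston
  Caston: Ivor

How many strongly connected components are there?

{Hale, Ivor, Ashton, Caston} are all mutually reachable — one SCC of size 4.
{Kent, Norn} are all mutually reachable — one SCC of size 2.
{Dover} is an SCC by itself.
That gives 3 strongly connected components.

3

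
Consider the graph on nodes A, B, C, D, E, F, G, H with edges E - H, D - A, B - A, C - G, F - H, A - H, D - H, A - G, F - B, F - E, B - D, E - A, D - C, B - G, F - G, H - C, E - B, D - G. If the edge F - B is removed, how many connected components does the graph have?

1

F and B are still connected via F-E-B, so the component count stays at 1.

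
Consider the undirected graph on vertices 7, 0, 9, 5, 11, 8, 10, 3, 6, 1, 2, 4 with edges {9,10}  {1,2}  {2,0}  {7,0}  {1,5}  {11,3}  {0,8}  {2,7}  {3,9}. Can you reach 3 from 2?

No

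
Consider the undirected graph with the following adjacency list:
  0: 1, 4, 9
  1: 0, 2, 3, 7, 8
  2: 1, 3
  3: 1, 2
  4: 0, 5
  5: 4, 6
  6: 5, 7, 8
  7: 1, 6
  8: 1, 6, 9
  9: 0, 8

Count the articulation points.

1

Removing 1 increases the component count from 1 to 2, so 1 is a cut vertex.
By contrast removing 2 leaves 1 component; it is not a cut vertex. No other vertex is a cut vertex either.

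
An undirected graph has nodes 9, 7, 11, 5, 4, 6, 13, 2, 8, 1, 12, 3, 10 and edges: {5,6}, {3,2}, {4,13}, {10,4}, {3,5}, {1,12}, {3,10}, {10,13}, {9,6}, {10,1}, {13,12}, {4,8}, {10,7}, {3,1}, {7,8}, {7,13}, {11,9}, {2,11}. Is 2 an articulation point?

Deleting 2 leaves 1 component (was 1) (its neighbors 3, 11 remain connected to each other), so 2 is not a cut vertex.

No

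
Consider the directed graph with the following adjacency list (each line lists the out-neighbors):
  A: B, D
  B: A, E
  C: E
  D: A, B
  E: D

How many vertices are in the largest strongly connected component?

4

{A, B, D, E} are all mutually reachable — one SCC of size 4.
{C} is an SCC by itself.
The largest has 4 vertices.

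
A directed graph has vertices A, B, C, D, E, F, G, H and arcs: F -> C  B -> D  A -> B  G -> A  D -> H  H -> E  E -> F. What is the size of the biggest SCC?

{A} is an SCC by itself.
{F} is an SCC by itself.
{D} is an SCC by itself.
{H} is an SCC by itself.
{E} is an SCC by itself.
(and 3 more singleton SCCs)
The largest has 1 vertex.

1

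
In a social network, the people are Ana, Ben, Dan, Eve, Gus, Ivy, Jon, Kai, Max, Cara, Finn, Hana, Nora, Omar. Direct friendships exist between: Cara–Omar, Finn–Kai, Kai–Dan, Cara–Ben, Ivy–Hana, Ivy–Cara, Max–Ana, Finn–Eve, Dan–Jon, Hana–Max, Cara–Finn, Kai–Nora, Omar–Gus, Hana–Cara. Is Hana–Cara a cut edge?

No

After removing Hana–Cara, the path Hana-Ivy-Cara still connects them, so the edge is not a bridge.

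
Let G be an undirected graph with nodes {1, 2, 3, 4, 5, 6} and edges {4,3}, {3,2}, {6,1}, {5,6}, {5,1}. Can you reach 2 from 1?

No

The component containing 1 is {1, 5, 6}, and 2 is not in it.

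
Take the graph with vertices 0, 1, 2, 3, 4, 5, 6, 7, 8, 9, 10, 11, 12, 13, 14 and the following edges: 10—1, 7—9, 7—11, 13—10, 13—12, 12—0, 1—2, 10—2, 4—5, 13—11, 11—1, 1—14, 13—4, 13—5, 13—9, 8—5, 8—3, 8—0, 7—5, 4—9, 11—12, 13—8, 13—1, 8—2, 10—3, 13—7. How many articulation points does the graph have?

1

Removing 1 increases the component count from 2 to 3, so 1 is a cut vertex.
By contrast removing 3 leaves 2 components; it is not a cut vertex. No other vertex is a cut vertex either.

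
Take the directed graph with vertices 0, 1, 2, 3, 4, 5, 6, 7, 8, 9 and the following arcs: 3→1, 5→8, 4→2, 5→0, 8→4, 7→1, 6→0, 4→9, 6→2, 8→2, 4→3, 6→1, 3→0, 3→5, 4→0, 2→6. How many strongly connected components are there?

6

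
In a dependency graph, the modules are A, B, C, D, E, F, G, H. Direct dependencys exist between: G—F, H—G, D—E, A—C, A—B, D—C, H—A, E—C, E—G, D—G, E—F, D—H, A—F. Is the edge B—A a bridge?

Removing B—A leaves no path between B and A: the component count goes from 1 to 2. So it is a bridge.

Yes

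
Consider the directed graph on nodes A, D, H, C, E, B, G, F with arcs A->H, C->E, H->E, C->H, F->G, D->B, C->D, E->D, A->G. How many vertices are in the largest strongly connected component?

1

{G} is an SCC by itself.
{E} is an SCC by itself.
{F} is an SCC by itself.
{A} is an SCC by itself.
{D} is an SCC by itself.
(and 3 more singleton SCCs)
The largest has 1 vertex.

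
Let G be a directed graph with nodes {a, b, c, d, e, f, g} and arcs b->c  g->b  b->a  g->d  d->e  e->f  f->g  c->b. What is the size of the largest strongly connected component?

4

{d, e, f, g} are all mutually reachable — one SCC of size 4.
{b, c} are all mutually reachable — one SCC of size 2.
{a} is an SCC by itself.
The largest has 4 vertices.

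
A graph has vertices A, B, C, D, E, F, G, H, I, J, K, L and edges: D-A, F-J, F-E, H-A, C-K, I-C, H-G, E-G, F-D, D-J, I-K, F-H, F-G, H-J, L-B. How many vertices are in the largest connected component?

Starting from B we can reach B, L. That is one component of size 2.
Starting from C we can reach C, I, K. That is one component of size 3.
Starting from A we can reach A, D, E, F, G, H, J. That is one component of size 7.
The largest has 7 vertices.

7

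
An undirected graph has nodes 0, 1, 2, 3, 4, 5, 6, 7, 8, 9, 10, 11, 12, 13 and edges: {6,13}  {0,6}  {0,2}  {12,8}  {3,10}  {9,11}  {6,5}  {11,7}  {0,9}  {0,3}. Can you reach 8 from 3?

No

The component containing 3 is {0, 2, 3, 5, 6, 7, 9, 10, 11, 13}, and 8 is not in it.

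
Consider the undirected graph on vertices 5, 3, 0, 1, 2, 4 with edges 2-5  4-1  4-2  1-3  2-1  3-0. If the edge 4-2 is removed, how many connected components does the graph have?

4 and 2 are still connected via 4-1-2, so the component count stays at 1.

1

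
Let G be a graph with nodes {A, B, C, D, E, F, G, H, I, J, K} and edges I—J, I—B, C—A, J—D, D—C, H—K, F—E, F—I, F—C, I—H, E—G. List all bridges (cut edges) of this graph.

A-C, B-I, E-F, E-G, H-I, H-K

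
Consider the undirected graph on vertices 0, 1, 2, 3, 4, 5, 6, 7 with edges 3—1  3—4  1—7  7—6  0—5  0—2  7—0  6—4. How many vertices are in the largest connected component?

8

Starting from 0 we can reach 0, 1, 2, 3, 4, 5, 6, 7. That is one component of size 8.
The largest has 8 vertices.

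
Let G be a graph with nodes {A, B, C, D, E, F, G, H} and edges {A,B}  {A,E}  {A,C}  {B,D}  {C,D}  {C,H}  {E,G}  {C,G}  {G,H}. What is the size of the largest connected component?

7

F is isolated — a component by itself.
Starting from A we can reach A, B, C, D, E, G, H. That is one component of size 7.
The largest has 7 vertices.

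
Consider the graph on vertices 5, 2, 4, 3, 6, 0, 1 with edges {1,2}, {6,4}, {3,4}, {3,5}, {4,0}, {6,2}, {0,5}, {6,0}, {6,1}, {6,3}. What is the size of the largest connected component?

7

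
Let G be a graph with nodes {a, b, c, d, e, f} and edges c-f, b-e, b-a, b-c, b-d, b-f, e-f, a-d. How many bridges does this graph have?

0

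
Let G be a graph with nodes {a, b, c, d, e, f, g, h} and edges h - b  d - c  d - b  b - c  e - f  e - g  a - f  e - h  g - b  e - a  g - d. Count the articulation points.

Removing e increases the component count from 1 to 2, so e is a cut vertex.
By contrast removing c leaves 1 component; it is not a cut vertex. No other vertex is a cut vertex either.

1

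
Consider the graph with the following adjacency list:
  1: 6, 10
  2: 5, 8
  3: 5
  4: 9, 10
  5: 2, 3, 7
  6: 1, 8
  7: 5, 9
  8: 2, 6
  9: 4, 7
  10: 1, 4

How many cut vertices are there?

1

Removing 5 increases the component count from 1 to 2, so 5 is a cut vertex.
By contrast removing 4 leaves 1 component; it is not a cut vertex. No other vertex is a cut vertex either.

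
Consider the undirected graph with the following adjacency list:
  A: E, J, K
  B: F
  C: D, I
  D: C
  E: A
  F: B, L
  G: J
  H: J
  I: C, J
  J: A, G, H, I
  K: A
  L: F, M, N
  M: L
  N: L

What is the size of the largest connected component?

Starting from B we can reach B, F, L, M, N. That is one component of size 5.
Starting from A we can reach A, C, D, E, G, H, I, J, K. That is one component of size 9.
The largest has 9 vertices.

9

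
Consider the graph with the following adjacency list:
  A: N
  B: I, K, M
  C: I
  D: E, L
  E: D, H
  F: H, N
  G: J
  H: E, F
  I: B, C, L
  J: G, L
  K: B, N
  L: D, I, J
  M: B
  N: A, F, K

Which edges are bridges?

A-N, B-M, C-I, G-J, J-L

The edges on the cycle I-L-D-E-H-F-N-K-B-I are not bridges since each lies on that cycle.
But removing J-G disconnects J from G; removing L-J disconnects L from J; removing A-N disconnects A from N; removing B-M disconnects B from M — these are bridges.
In total 5 edges are bridges.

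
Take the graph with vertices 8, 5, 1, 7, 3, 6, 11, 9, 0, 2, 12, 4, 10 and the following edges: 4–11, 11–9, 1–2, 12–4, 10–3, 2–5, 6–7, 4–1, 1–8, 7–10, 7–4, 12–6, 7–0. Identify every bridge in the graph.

The edges on the cycle 12-6-7-4-12 are not bridges since each lies on that cycle.
But removing 4–11 disconnects 4 from 11; removing 4–1 disconnects 4 from 1; removing 8–1 disconnects 8 from 1; removing 2–5 disconnects 2 from 5 — these are bridges.
In total 9 edges are bridges.

0-7, 1-2, 1-4, 1-8, 10-3, 10-7, 11-4, 11-9, 2-5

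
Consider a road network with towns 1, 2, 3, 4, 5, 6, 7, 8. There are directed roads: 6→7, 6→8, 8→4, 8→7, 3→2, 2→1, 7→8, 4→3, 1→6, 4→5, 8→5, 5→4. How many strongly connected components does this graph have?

{1, 2, 3, 4, 5, 6, 7, 8} are all mutually reachable — one SCC of size 8.
That gives 1 strongly connected component.

1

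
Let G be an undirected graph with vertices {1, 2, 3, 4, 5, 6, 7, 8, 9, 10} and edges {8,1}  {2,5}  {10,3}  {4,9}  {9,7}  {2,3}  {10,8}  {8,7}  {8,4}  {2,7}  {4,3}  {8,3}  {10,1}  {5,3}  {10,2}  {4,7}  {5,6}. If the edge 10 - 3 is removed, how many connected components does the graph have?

1

10 and 3 are still connected via 10-8-3, so the component count stays at 1.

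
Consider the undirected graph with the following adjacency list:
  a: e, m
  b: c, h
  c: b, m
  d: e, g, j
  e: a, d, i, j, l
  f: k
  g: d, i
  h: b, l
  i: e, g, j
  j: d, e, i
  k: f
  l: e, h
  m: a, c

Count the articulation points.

Removing e increases the component count from 2 to 3, so e is a cut vertex.
By contrast removing m leaves 2 components; it is not a cut vertex. No other vertex is a cut vertex either.

1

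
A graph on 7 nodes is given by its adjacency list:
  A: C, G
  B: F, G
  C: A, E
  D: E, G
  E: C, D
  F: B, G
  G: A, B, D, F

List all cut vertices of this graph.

G

Removing G increases the component count from 1 to 2, so G is a cut vertex.
By contrast removing A leaves 1 component; it is not a cut vertex. No other vertex is a cut vertex either.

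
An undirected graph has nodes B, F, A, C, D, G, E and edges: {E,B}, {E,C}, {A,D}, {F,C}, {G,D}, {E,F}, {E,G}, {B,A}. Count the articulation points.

Removing E increases the component count from 1 to 2, so E is a cut vertex.
By contrast removing B leaves 1 component; it is not a cut vertex. No other vertex is a cut vertex either.

1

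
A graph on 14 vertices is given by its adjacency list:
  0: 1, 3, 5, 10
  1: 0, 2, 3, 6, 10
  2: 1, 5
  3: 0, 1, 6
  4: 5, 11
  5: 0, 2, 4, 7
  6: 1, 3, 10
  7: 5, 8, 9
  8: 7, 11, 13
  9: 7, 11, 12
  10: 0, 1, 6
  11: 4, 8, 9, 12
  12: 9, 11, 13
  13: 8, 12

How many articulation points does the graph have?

1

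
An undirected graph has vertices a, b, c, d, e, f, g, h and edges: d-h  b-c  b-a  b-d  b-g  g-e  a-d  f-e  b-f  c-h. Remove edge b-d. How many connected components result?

1

b and d are still connected via b-a-d, so the component count stays at 1.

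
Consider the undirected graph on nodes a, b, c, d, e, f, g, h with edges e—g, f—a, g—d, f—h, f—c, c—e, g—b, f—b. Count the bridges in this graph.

3

The edges on the cycle f-c-e-g-b-f are not bridges since each lies on that cycle.
But removing f—h disconnects f from h; removing f—a disconnects f from a; removing g—d disconnects g from d — these are bridges.
That makes 3 bridges.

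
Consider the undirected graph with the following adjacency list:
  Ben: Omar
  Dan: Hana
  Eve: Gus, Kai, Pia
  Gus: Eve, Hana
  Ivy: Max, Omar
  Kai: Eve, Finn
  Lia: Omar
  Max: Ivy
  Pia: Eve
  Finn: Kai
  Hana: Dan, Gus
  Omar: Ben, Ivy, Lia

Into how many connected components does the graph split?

Starting from Ben we can reach Ben, Ivy, Lia, Max, Omar. That is one component of size 5.
Starting from Dan we can reach Dan, Eve, Gus, Kai, Pia, Finn, Hana. That is one component of size 7.
Total: 2 components.

2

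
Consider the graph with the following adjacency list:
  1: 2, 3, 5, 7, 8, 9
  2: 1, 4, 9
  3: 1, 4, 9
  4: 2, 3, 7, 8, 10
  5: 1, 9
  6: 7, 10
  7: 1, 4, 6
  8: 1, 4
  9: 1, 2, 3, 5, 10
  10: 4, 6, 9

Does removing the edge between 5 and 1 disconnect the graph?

No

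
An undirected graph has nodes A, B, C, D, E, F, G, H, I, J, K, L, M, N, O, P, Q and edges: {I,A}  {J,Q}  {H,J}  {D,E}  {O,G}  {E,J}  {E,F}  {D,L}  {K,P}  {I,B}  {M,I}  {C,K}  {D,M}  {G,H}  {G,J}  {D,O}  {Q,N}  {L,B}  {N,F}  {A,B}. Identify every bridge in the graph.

C-K, K-P

The edges on the cycle I-A-B-I are not bridges since each lies on that cycle.
But removing C—K disconnects C from K; removing P—K disconnects P from K — these are bridges.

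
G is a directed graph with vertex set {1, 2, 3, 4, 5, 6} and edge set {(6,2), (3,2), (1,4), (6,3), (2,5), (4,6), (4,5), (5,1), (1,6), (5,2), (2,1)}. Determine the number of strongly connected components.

1

{1, 2, 3, 4, 5, 6} are all mutually reachable — one SCC of size 6.
That gives 1 strongly connected component.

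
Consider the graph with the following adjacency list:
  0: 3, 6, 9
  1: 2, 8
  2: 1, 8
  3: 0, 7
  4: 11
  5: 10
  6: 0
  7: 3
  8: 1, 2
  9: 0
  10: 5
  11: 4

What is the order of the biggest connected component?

Starting from 4 we can reach 4, 11. That is one component of size 2.
Starting from 5 we can reach 5, 10. That is one component of size 2.
Starting from 1 we can reach 1, 2, 8. That is one component of size 3.
Starting from 0 we can reach 0, 3, 6, 7, 9. That is one component of size 5.
The largest has 5 vertices.

5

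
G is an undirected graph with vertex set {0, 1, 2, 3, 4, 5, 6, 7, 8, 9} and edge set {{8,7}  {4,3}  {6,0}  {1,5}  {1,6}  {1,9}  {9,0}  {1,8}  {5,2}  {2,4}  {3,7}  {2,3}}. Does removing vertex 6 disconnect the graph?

No

Deleting 6 leaves 1 component (was 1) (its neighbors 0, 1 remain connected to each other), so 6 is not a cut vertex.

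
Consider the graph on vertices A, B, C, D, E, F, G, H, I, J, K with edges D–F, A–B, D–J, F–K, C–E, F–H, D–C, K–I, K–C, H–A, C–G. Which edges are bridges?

A-B, A-H, C-E, C-G, D-J, F-H, I-K

The edges on the cycle D-F-K-C-D are not bridges since each lies on that cycle.
But removing C–E disconnects C from E; removing H–A disconnects H from A; removing G–C disconnects G from C; removing D–J disconnects D from J — these are bridges.
In total 7 edges are bridges.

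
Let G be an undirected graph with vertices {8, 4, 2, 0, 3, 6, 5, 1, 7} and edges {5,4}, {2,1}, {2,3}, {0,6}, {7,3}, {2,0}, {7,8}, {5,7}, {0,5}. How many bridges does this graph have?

The edges on the cycle 2-0-5-7-3-2 are not bridges since each lies on that cycle.
But removing 6—0 disconnects 6 from 0; removing 5—4 disconnects 5 from 4; removing 2—1 disconnects 2 from 1; removing 7—8 disconnects 7 from 8 — these are bridges.
That makes 4 bridges.

4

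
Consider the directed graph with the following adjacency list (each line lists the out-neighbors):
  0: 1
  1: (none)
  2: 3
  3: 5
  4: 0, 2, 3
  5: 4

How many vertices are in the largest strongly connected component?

4

{2, 3, 4, 5} are all mutually reachable — one SCC of size 4.
{1} is an SCC by itself.
{0} is an SCC by itself.
The largest has 4 vertices.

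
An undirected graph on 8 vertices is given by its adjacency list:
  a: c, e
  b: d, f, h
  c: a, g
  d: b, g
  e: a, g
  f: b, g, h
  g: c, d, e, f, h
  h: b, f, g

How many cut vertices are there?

1

Removing g increases the component count from 1 to 2, so g is a cut vertex.
By contrast removing b leaves 1 component; it is not a cut vertex. No other vertex is a cut vertex either.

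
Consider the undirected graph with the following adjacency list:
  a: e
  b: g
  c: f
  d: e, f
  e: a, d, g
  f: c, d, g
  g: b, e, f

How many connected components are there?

Starting from a we can reach a, b, c, d, e, f, g. That is one component of size 7.
Total: 1 component.

1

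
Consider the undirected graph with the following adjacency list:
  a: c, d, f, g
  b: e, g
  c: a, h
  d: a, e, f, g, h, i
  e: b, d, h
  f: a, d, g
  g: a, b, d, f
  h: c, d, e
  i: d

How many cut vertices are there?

1

Removing d increases the component count from 1 to 2, so d is a cut vertex.
By contrast removing g leaves 1 component; it is not a cut vertex. No other vertex is a cut vertex either.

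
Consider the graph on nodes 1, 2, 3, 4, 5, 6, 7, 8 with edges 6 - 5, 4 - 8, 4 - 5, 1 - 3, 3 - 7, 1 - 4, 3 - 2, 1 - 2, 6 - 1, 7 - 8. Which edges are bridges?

none

The edges on the cycle 1-3-7-8-4-1 are not bridges since each lies on that cycle.
Every edge lies on some cycle, so there are no bridges.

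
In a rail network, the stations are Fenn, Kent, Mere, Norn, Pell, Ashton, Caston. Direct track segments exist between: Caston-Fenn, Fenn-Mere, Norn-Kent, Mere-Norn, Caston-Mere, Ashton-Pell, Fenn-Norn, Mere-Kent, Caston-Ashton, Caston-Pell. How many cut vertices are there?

Removing Caston increases the component count from 1 to 2, so Caston is a cut vertex.
By contrast removing Norn leaves 1 component; it is not a cut vertex. No other vertex is a cut vertex either.

1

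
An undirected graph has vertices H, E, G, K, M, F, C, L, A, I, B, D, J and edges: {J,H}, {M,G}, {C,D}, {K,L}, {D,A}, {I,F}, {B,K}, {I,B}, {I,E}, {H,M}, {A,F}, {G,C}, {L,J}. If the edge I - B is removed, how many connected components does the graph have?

1

I and B are still connected via I-F-A-D-C-G-M-H-J-L-K-B, so the component count stays at 1.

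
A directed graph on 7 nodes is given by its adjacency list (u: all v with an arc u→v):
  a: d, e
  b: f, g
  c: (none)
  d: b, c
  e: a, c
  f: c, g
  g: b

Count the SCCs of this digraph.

4

{b, f, g} are all mutually reachable — one SCC of size 3.
{a, e} are all mutually reachable — one SCC of size 2.
{d} is an SCC by itself.
{c} is an SCC by itself.
That gives 4 strongly connected components.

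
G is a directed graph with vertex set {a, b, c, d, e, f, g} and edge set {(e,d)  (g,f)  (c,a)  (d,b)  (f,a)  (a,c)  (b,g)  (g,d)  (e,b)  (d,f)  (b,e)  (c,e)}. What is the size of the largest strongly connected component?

{a, b, c, d, e, f, g} are all mutually reachable — one SCC of size 7.
The largest has 7 vertices.

7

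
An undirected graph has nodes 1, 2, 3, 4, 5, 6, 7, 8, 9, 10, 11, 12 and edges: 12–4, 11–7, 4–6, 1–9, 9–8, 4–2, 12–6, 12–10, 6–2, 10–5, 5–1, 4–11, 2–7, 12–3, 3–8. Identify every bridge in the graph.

The edges on the cycle 4-11-7-2-4 are not bridges since each lies on that cycle.
Every edge lies on some cycle, so there are no bridges.

none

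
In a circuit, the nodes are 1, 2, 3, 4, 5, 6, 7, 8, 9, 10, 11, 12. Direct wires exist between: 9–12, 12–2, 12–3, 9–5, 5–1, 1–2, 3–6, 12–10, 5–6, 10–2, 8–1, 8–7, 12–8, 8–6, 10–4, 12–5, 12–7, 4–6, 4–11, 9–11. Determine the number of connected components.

1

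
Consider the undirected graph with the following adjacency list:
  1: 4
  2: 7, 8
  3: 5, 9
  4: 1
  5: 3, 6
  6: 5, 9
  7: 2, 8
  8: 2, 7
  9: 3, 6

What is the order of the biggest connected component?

Starting from 1 we can reach 1, 4. That is one component of size 2.
Starting from 2 we can reach 2, 7, 8. That is one component of size 3.
Starting from 3 we can reach 3, 5, 6, 9. That is one component of size 4.
The largest has 4 vertices.

4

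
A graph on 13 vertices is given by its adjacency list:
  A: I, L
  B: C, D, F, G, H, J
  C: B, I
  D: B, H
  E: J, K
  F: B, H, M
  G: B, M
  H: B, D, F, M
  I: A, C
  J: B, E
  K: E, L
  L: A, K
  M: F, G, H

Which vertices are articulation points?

B

Removing B increases the component count from 1 to 2, so B is a cut vertex.
By contrast removing J leaves 1 component; it is not a cut vertex. No other vertex is a cut vertex either.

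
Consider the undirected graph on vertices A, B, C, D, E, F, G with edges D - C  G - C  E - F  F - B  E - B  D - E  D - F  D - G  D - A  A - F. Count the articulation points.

Removing D increases the component count from 1 to 2, so D is a cut vertex.
By contrast removing A leaves 1 component; it is not a cut vertex. No other vertex is a cut vertex either.

1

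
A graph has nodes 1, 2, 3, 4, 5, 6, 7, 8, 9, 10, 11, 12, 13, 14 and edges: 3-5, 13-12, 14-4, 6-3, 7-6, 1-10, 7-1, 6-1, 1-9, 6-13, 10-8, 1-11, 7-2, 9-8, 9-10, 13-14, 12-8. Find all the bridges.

1-11, 13-14, 14-4, 2-7, 3-5, 3-6

The edges on the cycle 1-9-10-1 are not bridges since each lies on that cycle.
But removing 14-13 disconnects 14 from 13; removing 5-3 disconnects 5 from 3; removing 6-3 disconnects 6 from 3; removing 7-2 disconnects 7 from 2 — these are bridges.
In total 6 edges are bridges.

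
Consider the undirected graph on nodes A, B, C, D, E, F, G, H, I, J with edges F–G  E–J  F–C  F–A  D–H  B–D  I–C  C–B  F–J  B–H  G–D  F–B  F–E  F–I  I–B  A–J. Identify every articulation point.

F

Removing F increases the component count from 1 to 2, so F is a cut vertex.
By contrast removing I leaves 1 component; it is not a cut vertex. No other vertex is a cut vertex either.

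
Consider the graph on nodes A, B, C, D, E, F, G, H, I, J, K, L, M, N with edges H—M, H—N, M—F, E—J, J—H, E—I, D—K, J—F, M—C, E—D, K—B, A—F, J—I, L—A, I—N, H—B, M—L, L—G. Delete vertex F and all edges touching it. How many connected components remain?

1

With F gone, the remaining components are: {A, B, C, D, E, G, H, I, J, K, L, M, N}.
That is 1 component.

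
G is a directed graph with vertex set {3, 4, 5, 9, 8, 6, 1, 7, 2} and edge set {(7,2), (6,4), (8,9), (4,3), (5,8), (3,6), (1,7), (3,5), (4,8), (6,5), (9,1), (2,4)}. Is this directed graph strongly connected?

From 3 we can reach every vertex (1, 2, 3, 4, 5, 6, 7, 8, 9), and every vertex can reach 3 (1, 2, 3, 4, 5, 6, 7, 8, 9). So the whole graph is one strongly connected component.

Yes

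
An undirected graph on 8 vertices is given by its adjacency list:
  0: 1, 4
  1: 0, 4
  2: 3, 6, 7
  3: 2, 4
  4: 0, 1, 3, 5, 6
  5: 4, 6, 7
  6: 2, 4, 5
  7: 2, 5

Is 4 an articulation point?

Deleting 4 raises the number of components from 1 to 2, so 4 is a cut vertex.

Yes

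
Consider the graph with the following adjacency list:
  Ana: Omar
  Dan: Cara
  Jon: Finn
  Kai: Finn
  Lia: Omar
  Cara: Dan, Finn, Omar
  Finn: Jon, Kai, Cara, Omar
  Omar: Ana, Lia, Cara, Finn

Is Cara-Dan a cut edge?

Yes

Removing Cara-Dan leaves no path between Cara and Dan: the component count goes from 1 to 2. So it is a bridge.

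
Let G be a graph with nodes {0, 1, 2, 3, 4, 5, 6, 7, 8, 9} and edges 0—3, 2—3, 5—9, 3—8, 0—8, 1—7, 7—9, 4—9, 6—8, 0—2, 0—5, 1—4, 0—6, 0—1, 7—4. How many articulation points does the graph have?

Removing 0 increases the component count from 1 to 2, so 0 is a cut vertex.
By contrast removing 7 leaves 1 component; it is not a cut vertex. No other vertex is a cut vertex either.

1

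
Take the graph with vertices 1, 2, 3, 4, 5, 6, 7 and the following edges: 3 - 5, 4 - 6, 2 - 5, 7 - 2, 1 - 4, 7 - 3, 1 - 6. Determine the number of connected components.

2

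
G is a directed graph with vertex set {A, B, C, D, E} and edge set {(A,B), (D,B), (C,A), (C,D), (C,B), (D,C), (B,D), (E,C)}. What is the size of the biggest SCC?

4

{A, B, C, D} are all mutually reachable — one SCC of size 4.
{E} is an SCC by itself.
The largest has 4 vertices.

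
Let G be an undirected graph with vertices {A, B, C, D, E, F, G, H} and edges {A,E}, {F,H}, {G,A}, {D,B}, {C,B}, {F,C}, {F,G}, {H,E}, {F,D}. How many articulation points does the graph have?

Removing F increases the component count from 1 to 2, so F is a cut vertex.
By contrast removing E leaves 1 component; it is not a cut vertex. No other vertex is a cut vertex either.

1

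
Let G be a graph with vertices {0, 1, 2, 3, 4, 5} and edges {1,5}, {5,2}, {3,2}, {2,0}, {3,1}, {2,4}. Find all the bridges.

The edges on the cycle 3-1-5-2-3 are not bridges since each lies on that cycle.
But removing 2–4 disconnects 2 from 4; removing 2–0 disconnects 2 from 0 — these are bridges.

0-2, 2-4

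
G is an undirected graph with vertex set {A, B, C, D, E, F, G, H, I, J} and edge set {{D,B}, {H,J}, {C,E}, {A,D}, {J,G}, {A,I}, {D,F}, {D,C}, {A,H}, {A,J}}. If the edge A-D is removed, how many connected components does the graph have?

Before removal there is 1 component.
A-D is a bridge — removing it separates A's side from D's side.
After removal: 2 components.

2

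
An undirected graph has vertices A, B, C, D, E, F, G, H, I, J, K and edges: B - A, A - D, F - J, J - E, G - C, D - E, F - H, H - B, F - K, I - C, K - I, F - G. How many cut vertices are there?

Removing F increases the component count from 1 to 2, so F is a cut vertex.
By contrast removing C leaves 1 component; it is not a cut vertex. No other vertex is a cut vertex either.

1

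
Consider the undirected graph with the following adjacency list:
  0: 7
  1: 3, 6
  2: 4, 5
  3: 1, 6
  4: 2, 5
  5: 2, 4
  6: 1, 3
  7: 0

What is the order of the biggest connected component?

Starting from 0 we can reach 0, 7. That is one component of size 2.
Starting from 2 we can reach 2, 4, 5. That is one component of size 3.
Starting from 1 we can reach 1, 3, 6. That is one component of size 3.
The largest has 3 vertices.

3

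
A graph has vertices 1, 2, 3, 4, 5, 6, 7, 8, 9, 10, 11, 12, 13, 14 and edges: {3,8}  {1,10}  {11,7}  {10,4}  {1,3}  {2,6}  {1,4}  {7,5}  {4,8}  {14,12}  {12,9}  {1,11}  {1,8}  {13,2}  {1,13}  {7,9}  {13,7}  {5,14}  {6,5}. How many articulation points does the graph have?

1

Removing 1 increases the component count from 1 to 2, so 1 is a cut vertex.
By contrast removing 4 leaves 1 component; it is not a cut vertex. No other vertex is a cut vertex either.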